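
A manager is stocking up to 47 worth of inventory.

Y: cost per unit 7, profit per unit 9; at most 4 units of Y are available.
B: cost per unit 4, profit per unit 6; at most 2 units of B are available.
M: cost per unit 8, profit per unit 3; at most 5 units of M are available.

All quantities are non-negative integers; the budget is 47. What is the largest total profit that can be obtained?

51

B has the best ratio (6/4); taking only B gives at most 2×6 = 12 (stopped by the supply cap of 2).
Mixing does better — 4×Y, 2×B, and 1×M: cost 44 ≤ 47, profit 4·9 + 2·6 + 1·3 = 51.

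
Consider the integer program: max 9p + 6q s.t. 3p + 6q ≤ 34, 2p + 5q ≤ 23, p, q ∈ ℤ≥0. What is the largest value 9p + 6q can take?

99

The continuous relaxation peaks at (11.3, 0) with value 102.00; rounding to a feasible lattice point costs some objective.
(p,q)=(11,0): 3·11+6·0=33≤34, 2·11+5·0=22≤23, objective 99.
(p,q)=(10,0): 3·10+6·0=30≤34, 2·10+5·0=20≤23, objective 90.
Maximum is 99 at (p,q)=(11,0).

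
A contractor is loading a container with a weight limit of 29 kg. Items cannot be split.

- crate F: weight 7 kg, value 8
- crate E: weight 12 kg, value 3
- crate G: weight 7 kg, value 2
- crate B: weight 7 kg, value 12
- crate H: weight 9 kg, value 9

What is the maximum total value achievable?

29

Treat it as a binary knapsack problem.
Allowing fractional choices, the relaxed optimum would be about 30.7, but items are indivisible.
crate F + crate B + crate H: weight 7 + 7 + 9 = 23 ≤ 29, value 8 + 12 + 9 = 29.
crate E + crate B + crate H: weight 12 + 7 + 9 = 28 ≤ 29, value 3 + 12 + 9 = 24.
Best is crate F, crate B, and crate H with total value 29.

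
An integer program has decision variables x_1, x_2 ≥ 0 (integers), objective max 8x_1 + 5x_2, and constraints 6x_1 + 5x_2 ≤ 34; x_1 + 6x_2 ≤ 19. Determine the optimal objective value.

(x_1,x_2)=(4,2) is feasible, giving 42.
(x_1,x_2)=(5,0) is feasible, giving 40.
No feasible integer point exceeds 42.

42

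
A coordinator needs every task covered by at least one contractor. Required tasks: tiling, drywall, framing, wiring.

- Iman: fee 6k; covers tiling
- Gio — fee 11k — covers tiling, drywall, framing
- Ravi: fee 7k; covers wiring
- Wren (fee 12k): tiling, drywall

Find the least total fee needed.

Choose Gio and Ravi: together they cover tiling, drywall, framing, wiring — every task.
Total fee: 11 + 7 = 18.
No cover costs less than 18.

18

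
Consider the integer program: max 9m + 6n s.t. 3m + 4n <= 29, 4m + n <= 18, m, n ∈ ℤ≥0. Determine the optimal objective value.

57

The continuous relaxation peaks at (3.31, 4.77) with value 58.38; rounding to a feasible lattice point costs some objective.
(m,n)=(3,5): 3·3+4·5=29≤29, 4·3+1·5=17≤18, objective 57.
(m,n)=(3,4): 3·3+4·4=25≤29, 4·3+1·4=16≤18, objective 51.
(m,n)=(2,5): 3·2+4·5=26≤29, 4·2+1·5=13≤18, objective 48.
No feasible integer point exceeds 57.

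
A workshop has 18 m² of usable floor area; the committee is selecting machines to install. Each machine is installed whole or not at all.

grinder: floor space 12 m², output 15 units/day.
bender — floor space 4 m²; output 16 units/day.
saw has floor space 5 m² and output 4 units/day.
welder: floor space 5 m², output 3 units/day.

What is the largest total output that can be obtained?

Allowing fractional choices, the relaxed optimum would be about 32.6, but machines are indivisible.
grinder + bender: floor space 12 + 4 = 16 ≤ 18, output 15 + 16 = 31.
bender + saw + welder: floor space 4 + 5 + 5 = 14 ≤ 18, output 16 + 4 + 3 = 23.
Best is grinder and bender with total output 31.

31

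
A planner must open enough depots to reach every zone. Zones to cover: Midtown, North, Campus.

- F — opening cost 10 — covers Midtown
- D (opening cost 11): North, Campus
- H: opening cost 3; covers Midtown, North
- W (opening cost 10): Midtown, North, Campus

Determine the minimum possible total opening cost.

10

The greedy cost-per-new-zone heuristic would pick H and W for 13, but a cheaper cover exists.
W alone covers Midtown, North, Campus — every zone.
Total opening cost: 10.
No cover costs less than 10.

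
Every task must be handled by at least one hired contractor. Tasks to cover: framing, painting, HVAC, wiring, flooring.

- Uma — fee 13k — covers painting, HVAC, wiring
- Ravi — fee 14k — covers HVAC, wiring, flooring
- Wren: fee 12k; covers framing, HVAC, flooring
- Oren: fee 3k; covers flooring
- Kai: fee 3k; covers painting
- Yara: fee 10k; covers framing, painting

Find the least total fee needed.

24

This is a weighted set-cover instance.
The greedy cost-per-new-task heuristic would pick Oren, Kai, Wren, and Uma for 31, but a cheaper cover exists.
Choose Ravi and Yara: together they cover framing, painting, HVAC, wiring, flooring — every task.
Total fee: 14 + 10 = 24.
No cover costs less than 24.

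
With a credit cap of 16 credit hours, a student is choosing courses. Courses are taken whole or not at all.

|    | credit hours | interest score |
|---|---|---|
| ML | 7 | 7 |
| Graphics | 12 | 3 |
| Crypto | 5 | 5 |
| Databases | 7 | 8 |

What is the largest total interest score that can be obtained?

Allowing fractional choices, the relaxed optimum would be about 17.0, but courses are indivisible.
ML + Databases: credit hours 7 + 7 = 14 ≤ 16, interest score 7 + 8 = 15.
Crypto + Databases: credit hours 5 + 7 = 12 ≤ 16, interest score 5 + 8 = 13.
ML + Crypto: credit hours 7 + 5 = 12 ≤ 16, interest score 7 + 5 = 12.
Best is ML and Databases with total interest score 15.

15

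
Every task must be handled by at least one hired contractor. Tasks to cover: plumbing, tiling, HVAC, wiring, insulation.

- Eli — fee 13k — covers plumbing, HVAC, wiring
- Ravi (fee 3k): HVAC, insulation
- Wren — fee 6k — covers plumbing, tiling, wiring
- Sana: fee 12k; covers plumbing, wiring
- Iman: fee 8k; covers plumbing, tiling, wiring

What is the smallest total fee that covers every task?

9

Choose Ravi and Wren: together they cover plumbing, tiling, HVAC, wiring, insulation — every task.
Total fee: 3 + 6 = 9.
No cover costs less than 9.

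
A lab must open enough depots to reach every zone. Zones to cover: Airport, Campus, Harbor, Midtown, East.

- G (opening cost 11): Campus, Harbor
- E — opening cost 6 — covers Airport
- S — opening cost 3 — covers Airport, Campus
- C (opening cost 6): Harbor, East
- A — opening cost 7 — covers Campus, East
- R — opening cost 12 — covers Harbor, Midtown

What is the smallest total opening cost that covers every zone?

Choose S, C, and R: together they cover Airport, Campus, Harbor, Midtown, East — every zone.
Total opening cost: 3 + 6 + 12 = 21.
No cover costs less than 21.

21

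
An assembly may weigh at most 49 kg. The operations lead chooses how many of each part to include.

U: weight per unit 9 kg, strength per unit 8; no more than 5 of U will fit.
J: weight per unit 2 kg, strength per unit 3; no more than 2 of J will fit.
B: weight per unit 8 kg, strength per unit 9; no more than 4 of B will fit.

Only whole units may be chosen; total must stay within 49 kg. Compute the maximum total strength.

Take 1×U, 2×J, and 4×B: weight 45 ≤ 49, strength 1·8 + 2·3 + 4·9 = 50.
J has the best ratio (3/2) and is taken to its limit of 2; remaining capacity is filled optimally with the others.

50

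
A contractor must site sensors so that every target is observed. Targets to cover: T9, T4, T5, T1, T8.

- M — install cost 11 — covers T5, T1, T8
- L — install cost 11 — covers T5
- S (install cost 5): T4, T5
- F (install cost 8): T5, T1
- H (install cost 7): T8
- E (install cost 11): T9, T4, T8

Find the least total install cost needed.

19

The greedy cost-per-new-target heuristic would pick S, M, and E for 27, but a cheaper cover exists.
Choose F and E: together they cover T9, T4, T5, T1, T8 — every target.
Total install cost: 8 + 11 = 19.
No cover costs less than 19.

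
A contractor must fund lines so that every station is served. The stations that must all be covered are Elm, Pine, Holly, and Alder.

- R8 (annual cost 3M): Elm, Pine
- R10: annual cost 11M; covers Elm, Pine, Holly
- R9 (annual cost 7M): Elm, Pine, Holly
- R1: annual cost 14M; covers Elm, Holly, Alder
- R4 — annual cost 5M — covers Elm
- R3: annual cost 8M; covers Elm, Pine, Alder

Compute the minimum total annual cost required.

15

This is an integer covering problem.
The greedy cost-per-new-station heuristic would pick R8, R9, and R3 for 18, but a cheaper cover exists.
Choose R9 and R3: together they cover Elm, Pine, Holly, Alder — every station.
Total annual cost: 7 + 8 = 15.
No cover costs less than 15.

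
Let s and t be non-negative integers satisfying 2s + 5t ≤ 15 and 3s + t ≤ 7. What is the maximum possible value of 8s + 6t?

Relaxing integrality, the LP optimum is 26.62 at (s,t) = (1.54, 2.38), which is not an integer point.
(s,t)=(2,1): 2·2+5·1=9≤15, 3·2+1·1=7≤7, objective 22.
(s,t)=(1,2): 2·1+5·2=12≤15, 3·1+1·2=5≤7, objective 20.
(s,t)=(0,3): 2·0+5·3=15≤15, 3·0+1·3=3≤7, objective 18.
(s,t)=(2,0): 2·2+5·0=4≤15, 3·2+1·0=6≤7, objective 16.
The best lattice point is (2,1), giving 22.

22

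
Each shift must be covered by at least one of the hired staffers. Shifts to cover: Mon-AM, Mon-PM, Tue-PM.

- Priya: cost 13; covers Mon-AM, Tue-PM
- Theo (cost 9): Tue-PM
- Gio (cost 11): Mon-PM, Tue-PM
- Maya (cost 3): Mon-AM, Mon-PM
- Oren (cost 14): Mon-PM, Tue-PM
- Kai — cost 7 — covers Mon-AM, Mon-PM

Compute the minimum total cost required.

12

Choose Theo and Maya: together they cover Mon-AM, Mon-PM, Tue-PM — every shift.
Total cost: 9 + 3 = 12.
No cover costs less than 12.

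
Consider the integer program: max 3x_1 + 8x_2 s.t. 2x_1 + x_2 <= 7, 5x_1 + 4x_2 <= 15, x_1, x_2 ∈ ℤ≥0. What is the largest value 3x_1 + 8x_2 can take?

24

The continuous relaxation peaks at (0, 3.75) with value 30.00; rounding to a feasible lattice point costs some objective.
(x_1,x_2)=(0,3): 2·0+1·3=3≤7, 5·0+4·3=12≤15, objective 24.
(x_1,x_2)=(1,2): 2·1+1·2=4≤7, 5·1+4·2=13≤15, objective 19.
(x_1,x_2)=(0,2): 2·0+1·2=2≤7, 5·0+4·2=8≤15, objective 16.
No feasible integer point exceeds 24.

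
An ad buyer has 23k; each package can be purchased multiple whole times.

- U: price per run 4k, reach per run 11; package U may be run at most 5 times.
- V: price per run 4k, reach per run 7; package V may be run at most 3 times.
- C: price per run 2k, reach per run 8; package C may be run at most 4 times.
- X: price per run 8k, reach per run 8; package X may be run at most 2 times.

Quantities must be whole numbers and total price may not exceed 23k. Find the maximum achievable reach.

68

4×U and 3×C: price 22 ≤ 23, reach 4·11 + 3·8 = 68.
3×U and 4×C: price 20 ≤ 23, reach 3·11 + 4·8 = 65.
Best is 68.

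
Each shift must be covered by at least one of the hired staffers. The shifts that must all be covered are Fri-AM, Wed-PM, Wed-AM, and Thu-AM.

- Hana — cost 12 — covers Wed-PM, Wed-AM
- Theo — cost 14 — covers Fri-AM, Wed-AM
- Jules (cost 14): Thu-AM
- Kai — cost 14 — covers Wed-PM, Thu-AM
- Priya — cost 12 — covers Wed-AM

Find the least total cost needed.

The greedy cost-per-new-shift heuristic would pick Hana, Theo, and Jules for 40, but a cheaper cover exists.
Choose Theo and Kai: together they cover Fri-AM, Wed-PM, Wed-AM, Thu-AM — every shift.
Total cost: 14 + 14 = 28.
No cover costs less than 28.

28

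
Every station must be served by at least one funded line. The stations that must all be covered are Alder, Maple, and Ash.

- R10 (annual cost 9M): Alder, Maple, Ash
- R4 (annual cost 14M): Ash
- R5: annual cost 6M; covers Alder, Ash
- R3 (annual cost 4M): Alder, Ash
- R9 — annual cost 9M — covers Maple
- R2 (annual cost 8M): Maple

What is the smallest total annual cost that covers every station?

This is an integer covering problem.
The greedy cost-per-new-station heuristic would pick R3 and R2 for 12, but a cheaper cover exists.
R10 alone covers Alder, Maple, Ash — every station.
Total annual cost: 9.
No cover costs less than 9.

9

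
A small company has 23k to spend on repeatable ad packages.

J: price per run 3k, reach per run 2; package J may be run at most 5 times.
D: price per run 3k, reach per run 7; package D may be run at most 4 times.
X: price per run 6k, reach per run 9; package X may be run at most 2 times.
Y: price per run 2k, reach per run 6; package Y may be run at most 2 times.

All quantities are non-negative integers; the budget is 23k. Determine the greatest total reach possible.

Take 4×D, 1×X, and 2×Y: price 22 ≤ 23, reach 4·7 + 1·9 + 2·6 = 49.
Y has the best ratio (6/2) and is taken to its limit of 2; remaining capacity is filled optimally with the others.

49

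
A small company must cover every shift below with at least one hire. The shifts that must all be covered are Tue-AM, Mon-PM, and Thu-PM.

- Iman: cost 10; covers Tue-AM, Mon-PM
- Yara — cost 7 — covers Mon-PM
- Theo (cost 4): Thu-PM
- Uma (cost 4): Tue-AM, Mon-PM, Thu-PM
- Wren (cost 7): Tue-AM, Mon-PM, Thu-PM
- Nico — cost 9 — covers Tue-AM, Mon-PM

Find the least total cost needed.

Uma alone covers Tue-AM, Mon-PM, Thu-PM — every shift.
Total cost: 4.
No cover costs less than 4.

4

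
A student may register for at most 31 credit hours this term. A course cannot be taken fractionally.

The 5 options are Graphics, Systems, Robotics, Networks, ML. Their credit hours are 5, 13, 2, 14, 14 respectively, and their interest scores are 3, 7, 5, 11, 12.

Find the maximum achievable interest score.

28

Allowing fractional choices, the relaxed optimum would be about 28.6, but courses are indivisible.
Robotics + Networks + ML: credit hours 2 + 14 + 14 = 30 ≤ 31, interest score 5 + 11 + 12 = 28.
Networks + ML: credit hours 14 + 14 = 28 ≤ 31, interest score 11 + 12 = 23.
Systems + Robotics + ML: credit hours 13 + 2 + 14 = 29 ≤ 31, interest score 7 + 5 + 12 = 24.
Best is Robotics, Networks, and ML with total interest score 28.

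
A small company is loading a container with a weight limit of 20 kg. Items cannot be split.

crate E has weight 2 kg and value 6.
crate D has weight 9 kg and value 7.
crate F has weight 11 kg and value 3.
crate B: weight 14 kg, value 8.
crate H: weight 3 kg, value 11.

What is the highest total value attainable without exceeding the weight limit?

25

Treat it as a binary knapsack problem.
Allowing fractional choices, the relaxed optimum would be about 27.4, but items are indivisible.
crate E + crate D + crate H: weight 2 + 9 + 3 = 14 ≤ 20, value 6 + 7 + 11 = 24.
crate E + crate B + crate H: weight 2 + 14 + 3 = 19 ≤ 20, value 6 + 8 + 11 = 25.
crate E + crate F + crate H: weight 2 + 11 + 3 = 16 ≤ 20, value 6 + 3 + 11 = 20.
Best is crate E, crate B, and crate H with total value 25.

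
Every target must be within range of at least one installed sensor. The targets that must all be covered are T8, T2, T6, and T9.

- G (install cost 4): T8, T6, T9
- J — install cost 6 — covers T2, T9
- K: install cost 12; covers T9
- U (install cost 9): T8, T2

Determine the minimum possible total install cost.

10

This is an integer covering problem.
Choose G and J: together they cover T8, T2, T6, T9 — every target.
Total install cost: 4 + 6 = 10.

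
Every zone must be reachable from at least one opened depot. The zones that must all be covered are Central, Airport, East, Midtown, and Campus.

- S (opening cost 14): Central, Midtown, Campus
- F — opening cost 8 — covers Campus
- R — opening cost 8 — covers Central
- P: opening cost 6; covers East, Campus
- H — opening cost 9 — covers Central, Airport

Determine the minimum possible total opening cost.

29

Choose S, P, and H: together they cover Central, Airport, East, Midtown, Campus — every zone.
Total opening cost: 14 + 6 + 9 = 29.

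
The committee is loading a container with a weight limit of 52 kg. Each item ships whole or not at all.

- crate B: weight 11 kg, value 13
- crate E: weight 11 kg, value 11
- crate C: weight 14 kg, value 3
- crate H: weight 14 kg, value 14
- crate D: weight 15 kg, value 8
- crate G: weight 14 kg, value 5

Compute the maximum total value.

Allowing fractional choices, the relaxed optimum would be about 46.4, but items are indivisible.
crate B + crate E + crate C + crate H: weight 11 + 11 + 14 + 14 = 50 ≤ 52, value 13 + 11 + 3 + 14 = 41.
crate B + crate E + crate H + crate G: weight 11 + 11 + 14 + 14 = 50 ≤ 52, value 13 + 11 + 14 + 5 = 43.
crate B + crate E + crate H + crate D: weight 11 + 11 + 14 + 15 = 51 ≤ 52, value 13 + 11 + 14 + 8 = 46.
Best is crate B, crate E, crate H, and crate D with total value 46.

46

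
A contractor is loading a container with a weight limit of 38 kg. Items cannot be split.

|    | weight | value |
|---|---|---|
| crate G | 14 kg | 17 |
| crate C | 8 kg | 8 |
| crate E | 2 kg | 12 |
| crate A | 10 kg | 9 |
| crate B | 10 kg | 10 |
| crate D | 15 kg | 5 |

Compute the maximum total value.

48

This is an integer program with binary decision variables.
Allowing fractional choices, the relaxed optimum would be about 50.6, but items are indivisible.
crate G + crate C + crate E + crate B: weight 14 + 8 + 2 + 10 = 34 ≤ 38, value 17 + 8 + 12 + 10 = 47.
crate G + crate E + crate A + crate B: weight 14 + 2 + 10 + 10 = 36 ≤ 38, value 17 + 12 + 9 + 10 = 48.
Best is crate G, crate E, crate A, and crate B with total value 48.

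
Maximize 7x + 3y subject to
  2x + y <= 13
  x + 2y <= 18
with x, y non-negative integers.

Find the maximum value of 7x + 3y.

The continuous relaxation peaks at (6.5, 0) with value 45.50; rounding to a feasible lattice point costs some objective.
(x,y)=(6,1): 2·6+1·1=13≤13, 1·6+2·1=8≤18, objective 45.
(x,y)=(6,0): 2·6+1·0=12≤13, 1·6+2·0=6≤18, objective 42.
(x,y)=(5,2): 2·5+1·2=12≤13, 1·5+2·2=9≤18, objective 41.
Maximum is 45 at (x,y)=(6,1).

45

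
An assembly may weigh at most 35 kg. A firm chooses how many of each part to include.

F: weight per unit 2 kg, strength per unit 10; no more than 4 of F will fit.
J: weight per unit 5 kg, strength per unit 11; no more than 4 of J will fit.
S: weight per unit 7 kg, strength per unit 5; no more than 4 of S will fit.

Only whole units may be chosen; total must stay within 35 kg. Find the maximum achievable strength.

F has the best ratio (10/2); taking only F gives at most 4×10 = 40 (stopped by the supply cap of 4).
Mixing does better — 4×F, 4×J, and 1×S: weight 35 ≤ 35, strength 4·10 + 4·11 + 1·5 = 89.

89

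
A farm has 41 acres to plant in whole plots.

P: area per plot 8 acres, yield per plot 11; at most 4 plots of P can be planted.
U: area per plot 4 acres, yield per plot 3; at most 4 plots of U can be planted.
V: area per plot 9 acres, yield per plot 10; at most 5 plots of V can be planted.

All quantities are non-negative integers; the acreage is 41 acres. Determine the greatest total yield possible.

P has the best ratio (11/8); taking only P gives at most 4×11 = 44 (stopped by the supply cap of 4).
Mixing does better — 4×P and 1×V: area 41 ≤ 41, yield 4·11 + 1·10 = 54.

54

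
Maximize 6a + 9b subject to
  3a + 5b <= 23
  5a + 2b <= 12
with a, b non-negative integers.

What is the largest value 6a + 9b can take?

36

(a,b)=(0,4): 3·0+5·4=20≤23, 5·0+2·4=8≤12, objective 36.
(a,b)=(1,3): 3·1+5·3=18≤23, 5·1+2·3=11≤12, objective 33.
(a,b)=(0,3): 3·0+5·3=15≤23, 5·0+2·3=6≤12, objective 27.
No feasible integer point exceeds 36.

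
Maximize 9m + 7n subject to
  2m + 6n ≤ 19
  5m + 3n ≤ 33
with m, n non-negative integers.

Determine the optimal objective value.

61

(m,n)=(6,1): 2·6+6·1=18≤19, 5·6+3·1=33≤33, objective 61.
(m,n)=(6,0): 2·6+6·0=12≤19, 5·6+3·0=30≤33, objective 54.
(m,n)=(5,1): 2·5+6·1=16≤19, 5·5+3·1=28≤33, objective 52.
The best lattice point is (6,1), giving 61.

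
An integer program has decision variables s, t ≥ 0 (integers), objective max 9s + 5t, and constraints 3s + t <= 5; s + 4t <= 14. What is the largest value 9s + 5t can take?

19

The continuous relaxation peaks at (0.545, 3.36) with value 21.73; rounding to a feasible lattice point costs some objective.
(s,t)=(1,2) is feasible, giving 19.
(s,t)=(0,3) is feasible, giving 15.
Maximum is 19 at (s,t)=(1,2).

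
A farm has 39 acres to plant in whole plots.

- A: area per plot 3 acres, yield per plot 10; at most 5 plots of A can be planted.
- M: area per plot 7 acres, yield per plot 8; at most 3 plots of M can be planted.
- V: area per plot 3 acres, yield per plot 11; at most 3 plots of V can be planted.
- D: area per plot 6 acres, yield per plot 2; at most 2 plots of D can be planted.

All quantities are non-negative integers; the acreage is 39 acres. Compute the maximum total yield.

99

5×A, 2×M, and 3×V: area 38 ≤ 39, yield 5·10 + 2·8 + 3·11 = 99.
5×A, 1×M, 3×V, and 1×D: area 37 ≤ 39, yield 5·10 + 1·8 + 3·11 + 1·2 = 93.
Best is 99.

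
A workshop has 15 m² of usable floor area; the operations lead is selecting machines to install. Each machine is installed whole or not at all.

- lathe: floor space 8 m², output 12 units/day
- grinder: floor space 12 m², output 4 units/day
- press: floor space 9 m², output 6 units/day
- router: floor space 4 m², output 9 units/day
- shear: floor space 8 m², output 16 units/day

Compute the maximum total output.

shear: floor space 8 ≤ 15, output 16.
lathe + router: floor space 8 + 4 = 12 ≤ 15, output 12 + 9 = 21.
router + shear: floor space 4 + 8 = 12 ≤ 15, output 9 + 16 = 25.
Best is router and shear with total output 25.

25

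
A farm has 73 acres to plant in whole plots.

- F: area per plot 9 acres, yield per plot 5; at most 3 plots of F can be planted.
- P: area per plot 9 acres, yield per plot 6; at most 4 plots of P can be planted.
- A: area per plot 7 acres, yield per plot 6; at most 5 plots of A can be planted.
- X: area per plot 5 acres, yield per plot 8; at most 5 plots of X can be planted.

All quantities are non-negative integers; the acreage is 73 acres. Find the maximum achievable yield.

1×P, 5×A, and 5×X: area 69 ≤ 73, yield 1·6 + 5·6 + 5·8 = 76.
2×P, 4×A, and 5×X: area 71 ≤ 73, yield 2·6 + 4·6 + 5·8 = 76.
Best is 76.

76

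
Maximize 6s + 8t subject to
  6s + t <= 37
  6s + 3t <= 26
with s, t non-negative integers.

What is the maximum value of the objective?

(s,t)=(0,8) is feasible, giving 64.
(s,t)=(0,7) is feasible, giving 56.
The best lattice point is (0,8), giving 64.

64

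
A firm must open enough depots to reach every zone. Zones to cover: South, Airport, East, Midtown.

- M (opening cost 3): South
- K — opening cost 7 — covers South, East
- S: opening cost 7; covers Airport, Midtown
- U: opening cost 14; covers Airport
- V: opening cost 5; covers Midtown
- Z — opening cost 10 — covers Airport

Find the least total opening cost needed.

The greedy cost-per-new-zone heuristic would pick M, S, and K for 17, but a cheaper cover exists.
Choose K and S: together they cover South, Airport, East, Midtown — every zone.
Total opening cost: 7 + 7 = 14.
No cover costs less than 14.

14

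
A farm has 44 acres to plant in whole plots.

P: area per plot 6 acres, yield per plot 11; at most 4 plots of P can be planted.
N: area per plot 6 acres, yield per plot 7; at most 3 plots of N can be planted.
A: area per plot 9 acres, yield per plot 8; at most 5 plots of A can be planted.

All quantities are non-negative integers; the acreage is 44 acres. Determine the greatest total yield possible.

65

P has the best ratio (11/6); taking only P gives at most 4×11 = 44 (stopped by the supply cap of 4).
Mixing does better — 4×P and 3×N: area 42 ≤ 44, yield 4·11 + 3·7 = 65.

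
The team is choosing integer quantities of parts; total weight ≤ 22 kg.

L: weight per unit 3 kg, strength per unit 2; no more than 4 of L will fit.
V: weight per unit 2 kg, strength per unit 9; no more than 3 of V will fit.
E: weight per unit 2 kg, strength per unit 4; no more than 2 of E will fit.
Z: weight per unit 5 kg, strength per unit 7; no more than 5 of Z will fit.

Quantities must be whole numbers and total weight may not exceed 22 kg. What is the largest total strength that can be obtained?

49

V has the best ratio (9/2); taking only V gives at most 3×9 = 27 (stopped by the supply cap of 3).
Mixing does better — 3×V, 2×E, and 2×Z: weight 20 ≤ 22, strength 3·9 + 2·4 + 2·7 = 49.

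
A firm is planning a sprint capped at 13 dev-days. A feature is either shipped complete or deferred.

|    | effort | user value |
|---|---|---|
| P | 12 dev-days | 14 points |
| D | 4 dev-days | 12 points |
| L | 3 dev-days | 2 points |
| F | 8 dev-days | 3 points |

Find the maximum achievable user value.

Allowing fractional choices, the relaxed optimum would be about 22.5, but features are indivisible.
D + L: effort 4 + 3 = 7 ≤ 13, user value 12 + 2 = 14.
D + F: effort 4 + 8 = 12 ≤ 13, user value 12 + 3 = 15.
Best is D and F with total user value 15.

15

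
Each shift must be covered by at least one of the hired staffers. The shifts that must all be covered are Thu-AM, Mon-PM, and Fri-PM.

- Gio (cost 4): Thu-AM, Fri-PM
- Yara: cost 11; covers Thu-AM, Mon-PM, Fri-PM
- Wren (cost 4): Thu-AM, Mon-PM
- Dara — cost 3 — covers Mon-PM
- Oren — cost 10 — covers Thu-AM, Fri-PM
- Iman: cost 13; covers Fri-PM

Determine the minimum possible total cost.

Choose Gio and Dara: together they cover Thu-AM, Mon-PM, Fri-PM — every shift.
Total cost: 4 + 3 = 7.
No cover costs less than 7.

7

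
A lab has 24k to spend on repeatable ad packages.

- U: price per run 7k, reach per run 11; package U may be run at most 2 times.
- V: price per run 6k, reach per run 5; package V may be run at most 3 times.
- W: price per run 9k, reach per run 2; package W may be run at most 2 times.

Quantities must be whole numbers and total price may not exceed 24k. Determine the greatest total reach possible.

Take 2×U and 1×V: price 20 ≤ 24, reach 2·11 + 1·5 = 27.
U has the best ratio (11/7) and is taken to its limit of 2; remaining capacity is filled optimally with the others.

27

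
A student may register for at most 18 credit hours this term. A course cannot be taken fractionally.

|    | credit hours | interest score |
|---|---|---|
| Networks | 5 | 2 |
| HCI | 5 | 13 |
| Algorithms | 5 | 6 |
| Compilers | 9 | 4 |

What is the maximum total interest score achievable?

Allowing fractional choices, the relaxed optimum would be about 22.6, but courses are indivisible.
HCI + Algorithms: credit hours 5 + 5 = 10 ≤ 18, interest score 13 + 6 = 19.
HCI + Compilers: credit hours 5 + 9 = 14 ≤ 18, interest score 13 + 4 = 17.
Networks + HCI + Algorithms: credit hours 5 + 5 + 5 = 15 ≤ 18, interest score 2 + 13 + 6 = 21.
Best is Networks, HCI, and Algorithms with total interest score 21.

21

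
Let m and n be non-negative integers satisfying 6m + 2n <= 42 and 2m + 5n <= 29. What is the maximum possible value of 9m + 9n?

81

The continuous relaxation peaks at (5.85, 3.46) with value 83.77; rounding to a feasible lattice point costs some objective.
(m,n)=(6,3): 6·6+2·3=42≤42, 2·6+5·3=27≤29, objective 81.
(m,n)=(4,4): 6·4+2·4=32≤42, 2·4+5·4=28≤29, objective 72.
(m,n)=(6,2): 6·6+2·2=40≤42, 2·6+5·2=22≤29, objective 72.
Maximum is 81 at (m,n)=(6,3).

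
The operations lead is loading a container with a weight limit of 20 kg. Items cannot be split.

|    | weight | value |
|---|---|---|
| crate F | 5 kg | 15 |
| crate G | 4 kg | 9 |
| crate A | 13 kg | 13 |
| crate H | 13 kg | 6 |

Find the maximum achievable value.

Allowing fractional choices, the relaxed optimum would be about 35.0, but items are indivisible.
crate F + crate G: weight 5 + 4 = 9 ≤ 20, value 15 + 9 = 24.
crate F + crate A: weight 5 + 13 = 18 ≤ 20, value 15 + 13 = 28.
Best is crate F and crate A with total value 28.

28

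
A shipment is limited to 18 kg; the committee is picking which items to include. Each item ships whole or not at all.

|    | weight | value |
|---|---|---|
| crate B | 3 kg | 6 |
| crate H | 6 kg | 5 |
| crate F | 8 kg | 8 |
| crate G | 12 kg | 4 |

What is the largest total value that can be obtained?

19

Take crate B, crate H, and crate F: weight 3 + 6 + 8 = 17 ≤ 18, value 6 + 5 + 8 = 19.
No other feasible combination does better.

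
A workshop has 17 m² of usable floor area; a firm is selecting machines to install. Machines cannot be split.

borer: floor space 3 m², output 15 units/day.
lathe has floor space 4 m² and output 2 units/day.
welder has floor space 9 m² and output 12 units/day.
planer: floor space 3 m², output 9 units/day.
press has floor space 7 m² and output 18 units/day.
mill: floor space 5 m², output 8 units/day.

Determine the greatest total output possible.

44

This is an integer program with binary decision variables.
Allowing fractional choices, the relaxed optimum would be about 48.4, but machines are indivisible.
borer + press + mill: floor space 3 + 7 + 5 = 15 ≤ 17, output 15 + 18 + 8 = 41.
borer + planer + press: floor space 3 + 3 + 7 = 13 ≤ 17, output 15 + 9 + 18 = 42.
borer + lathe + planer + press: floor space 3 + 4 + 3 + 7 = 17 ≤ 17, output 15 + 2 + 9 + 18 = 44.
Best is borer, lathe, planer, and press with total output 44.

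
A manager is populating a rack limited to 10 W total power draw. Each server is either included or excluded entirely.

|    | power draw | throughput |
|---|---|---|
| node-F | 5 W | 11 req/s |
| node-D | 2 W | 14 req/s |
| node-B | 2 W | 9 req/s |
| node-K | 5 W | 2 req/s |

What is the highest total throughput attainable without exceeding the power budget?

34

Take node-F, node-D, and node-B: power draw 5 + 2 + 2 = 9 ≤ 10, throughput 11 + 14 + 9 = 34.
No other feasible combination does better.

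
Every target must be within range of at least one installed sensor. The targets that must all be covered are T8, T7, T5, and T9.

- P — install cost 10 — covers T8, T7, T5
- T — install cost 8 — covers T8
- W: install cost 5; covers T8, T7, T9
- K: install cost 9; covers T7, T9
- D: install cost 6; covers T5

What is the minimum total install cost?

Choose W and D: together they cover T8, T7, T5, T9 — every target.
Total install cost: 5 + 6 = 11.
No cover costs less than 11.

11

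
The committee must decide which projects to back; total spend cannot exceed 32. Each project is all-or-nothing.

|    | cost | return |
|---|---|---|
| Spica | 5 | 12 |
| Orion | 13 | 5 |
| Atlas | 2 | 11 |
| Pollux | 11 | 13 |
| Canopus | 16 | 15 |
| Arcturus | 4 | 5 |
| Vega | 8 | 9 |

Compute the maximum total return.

50

Take Spica, Atlas, Pollux, Arcturus, and Vega: cost 5 + 2 + 11 + 4 + 8 = 30 ≤ 32, return 12 + 11 + 13 + 5 + 9 = 50.
No other feasible combination does better.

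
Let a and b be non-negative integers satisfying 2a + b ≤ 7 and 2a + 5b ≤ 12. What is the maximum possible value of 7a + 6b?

(a,b)=(3,1): 2·3+1·1=7≤7, 2·3+5·1=11≤12, objective 27.
(a,b)=(3,0): 2·3+1·0=6≤7, 2·3+5·0=6≤12, objective 21.
No feasible integer point exceeds 27.

27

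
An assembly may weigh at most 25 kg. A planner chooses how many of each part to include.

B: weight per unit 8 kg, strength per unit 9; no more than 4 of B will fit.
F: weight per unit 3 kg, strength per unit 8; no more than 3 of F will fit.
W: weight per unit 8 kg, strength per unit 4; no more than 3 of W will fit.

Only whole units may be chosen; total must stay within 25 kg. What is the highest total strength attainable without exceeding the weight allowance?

This is a bounded integer knapsack.
Take 2×B and 3×F: weight 25 ≤ 25, strength 2·9 + 3·8 = 42.
F has the best ratio (8/3) and is taken to its limit of 3; remaining capacity is filled optimally with the others.

42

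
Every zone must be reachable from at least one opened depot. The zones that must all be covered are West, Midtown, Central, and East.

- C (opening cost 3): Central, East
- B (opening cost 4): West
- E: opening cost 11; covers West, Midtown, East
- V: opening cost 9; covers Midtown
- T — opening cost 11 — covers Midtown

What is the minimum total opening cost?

Choose C and E: together they cover West, Midtown, Central, East — every zone.
Total opening cost: 3 + 11 = 14.

14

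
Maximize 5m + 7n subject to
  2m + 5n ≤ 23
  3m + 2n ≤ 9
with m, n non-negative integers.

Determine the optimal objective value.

28

The continuous relaxation peaks at (0, 4.5) with value 31.50; rounding to a feasible lattice point costs some objective.
(m,n)=(0,4): 2·0+5·4=20≤23, 3·0+2·4=8≤9, objective 28.
(m,n)=(1,3): 2·1+5·3=17≤23, 3·1+2·3=9≤9, objective 26.
(m,n)=(0,3): 2·0+5·3=15≤23, 3·0+2·3=6≤9, objective 21.
No feasible integer point exceeds 28.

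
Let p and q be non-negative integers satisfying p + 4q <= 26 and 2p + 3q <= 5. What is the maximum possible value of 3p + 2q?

The continuous relaxation peaks at (2.5, 0) with value 7.50; rounding to a feasible lattice point costs some objective.
(p,q)=(2,0): 1·2+4·0=2≤26, 2·2+3·0=4≤5, objective 6.
(p,q)=(1,1): 1·1+4·1=5≤26, 2·1+3·1=5≤5, objective 5.
(p,q)=(1,0): 1·1+4·0=1≤26, 2·1+3·0=2≤5, objective 3.
No feasible integer point exceeds 6.

6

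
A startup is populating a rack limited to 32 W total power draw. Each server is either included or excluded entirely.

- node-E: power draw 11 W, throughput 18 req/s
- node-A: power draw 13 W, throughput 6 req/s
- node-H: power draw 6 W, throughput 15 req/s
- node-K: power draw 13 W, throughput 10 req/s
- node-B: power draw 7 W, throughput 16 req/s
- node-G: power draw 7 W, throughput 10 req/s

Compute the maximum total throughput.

59

Allowing fractional choices, the relaxed optimum would be about 59.8, but servers are indivisible.
node-E + node-H + node-B + node-G: power draw 11 + 6 + 7 + 7 = 31 ≤ 32, throughput 18 + 15 + 16 + 10 = 59.
node-E + node-B + node-G: power draw 11 + 7 + 7 = 25 ≤ 32, throughput 18 + 16 + 10 = 44.
node-E + node-H + node-B: power draw 11 + 6 + 7 = 24 ≤ 32, throughput 18 + 15 + 16 = 49.
Best is node-E, node-H, node-B, and node-G with total throughput 59.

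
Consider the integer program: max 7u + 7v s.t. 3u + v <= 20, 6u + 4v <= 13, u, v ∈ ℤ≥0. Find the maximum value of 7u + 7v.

21

The continuous relaxation peaks at (0, 3.25) with value 22.75; rounding to a feasible lattice point costs some objective.
(u,v)=(0,3): 3·0+1·3=3≤20, 6·0+4·3=12≤13, objective 21.
(u,v)=(0,2): 3·0+1·2=2≤20, 6·0+4·2=8≤13, objective 14.
Maximum is 21 at (u,v)=(0,3).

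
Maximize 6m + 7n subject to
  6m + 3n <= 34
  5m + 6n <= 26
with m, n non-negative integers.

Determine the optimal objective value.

Relaxing integrality, the LP optimum is 31.20 at (m,n) = (5.2, 0), which is not an integer point.
(m,n)=(4,1): 6·4+3·1=27≤34, 5·4+6·1=26≤26, objective 31.
(m,n)=(5,0): 6·5+3·0=30≤34, 5·5+6·0=25≤26, objective 30.
Maximum is 31 at (m,n)=(4,1).

31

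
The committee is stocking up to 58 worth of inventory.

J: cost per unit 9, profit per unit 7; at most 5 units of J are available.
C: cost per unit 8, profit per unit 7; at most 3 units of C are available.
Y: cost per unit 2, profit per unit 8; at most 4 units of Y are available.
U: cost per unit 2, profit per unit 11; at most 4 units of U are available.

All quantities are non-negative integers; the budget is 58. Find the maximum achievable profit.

2×J, 3×C, 4×Y, and 4×U: cost 58 ≤ 58, profit 2·7 + 3·7 + 4·8 + 4·11 = 111.
1×J, 3×C, 4×Y, and 4×U: cost 49 ≤ 58, profit 1·7 + 3·7 + 4·8 + 4·11 = 104.
Best is 111.

111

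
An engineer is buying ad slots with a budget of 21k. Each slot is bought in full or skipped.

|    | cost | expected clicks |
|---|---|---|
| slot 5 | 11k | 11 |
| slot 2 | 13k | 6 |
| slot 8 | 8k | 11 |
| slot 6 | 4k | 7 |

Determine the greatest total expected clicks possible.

slot 8 + slot 6: cost 8 + 4 = 12 ≤ 21, expected clicks 11 + 7 = 18.
slot 5 + slot 6: cost 11 + 4 = 15 ≤ 21, expected clicks 11 + 7 = 18.
slot 5 + slot 8: cost 11 + 8 = 19 ≤ 21, expected clicks 11 + 11 = 22.
Best is slot 5 and slot 8 with total expected clicks 22.

22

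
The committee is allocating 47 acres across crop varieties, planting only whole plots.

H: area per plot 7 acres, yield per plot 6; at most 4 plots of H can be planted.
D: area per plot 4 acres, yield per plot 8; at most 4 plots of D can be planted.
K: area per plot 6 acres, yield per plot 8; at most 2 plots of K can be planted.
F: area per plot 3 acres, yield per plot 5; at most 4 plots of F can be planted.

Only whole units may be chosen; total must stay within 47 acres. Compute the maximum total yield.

74

1×H, 4×D, 2×K, and 4×F: area 47 ≤ 47, yield 1·6 + 4·8 + 2·8 + 4·5 = 74.
1×H, 4×D, 2×K, and 3×F: area 44 ≤ 47, yield 1·6 + 4·8 + 2·8 + 3·5 = 69.
Best is 74.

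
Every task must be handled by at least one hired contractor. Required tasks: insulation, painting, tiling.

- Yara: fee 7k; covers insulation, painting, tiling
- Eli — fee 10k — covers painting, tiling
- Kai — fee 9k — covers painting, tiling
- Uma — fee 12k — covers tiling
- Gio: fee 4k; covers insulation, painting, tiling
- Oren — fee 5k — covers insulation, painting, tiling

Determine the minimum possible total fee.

4

Gio alone covers insulation, painting, tiling — every task.
Total fee: 4.
No cover costs less than 4.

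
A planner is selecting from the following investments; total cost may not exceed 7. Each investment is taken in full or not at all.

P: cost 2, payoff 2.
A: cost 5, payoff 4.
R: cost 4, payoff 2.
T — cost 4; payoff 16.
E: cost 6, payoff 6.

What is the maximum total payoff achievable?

This is a 0-1 knapsack instance.
Allowing fractional choices, the relaxed optimum would be about 19.0, but investments are indivisible.
E: cost 6 ≤ 7, payoff 6.
P + T: cost 2 + 4 = 6 ≤ 7, payoff 2 + 16 = 18.
T: cost 4 ≤ 7, payoff 16.
Best is P and T with total payoff 18.

18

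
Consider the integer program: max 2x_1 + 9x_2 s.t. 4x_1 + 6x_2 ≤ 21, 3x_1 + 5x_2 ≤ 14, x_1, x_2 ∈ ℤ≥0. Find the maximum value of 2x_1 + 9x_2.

20

The continuous relaxation peaks at (0, 2.8) with value 25.20; rounding to a feasible lattice point costs some objective.
(x_1,x_2)=(1,2): 4·1+6·2=16≤21, 3·1+5·2=13≤14, objective 20.
(x_1,x_2)=(0,2): 4·0+6·2=12≤21, 3·0+5·2=10≤14, objective 18.
(x_1,x_2)=(2,1): 4·2+6·1=14≤21, 3·2+5·1=11≤14, objective 13.
Maximum is 20 at (x_1,x_2)=(1,2).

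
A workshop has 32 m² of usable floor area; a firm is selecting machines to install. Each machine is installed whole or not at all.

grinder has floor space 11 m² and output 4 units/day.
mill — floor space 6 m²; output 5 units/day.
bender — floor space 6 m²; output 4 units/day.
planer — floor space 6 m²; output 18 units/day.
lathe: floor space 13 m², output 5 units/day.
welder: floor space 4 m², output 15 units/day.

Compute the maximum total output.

Treat it as a binary knapsack problem.
Allowing fractional choices, the relaxed optimum would be about 45.8, but machines are indivisible.
mill + planer + lathe + welder: floor space 6 + 6 + 13 + 4 = 29 ≤ 32, output 5 + 18 + 5 + 15 = 43.
mill + bender + planer + welder: floor space 6 + 6 + 6 + 4 = 22 ≤ 32, output 5 + 4 + 18 + 15 = 42.
Best is mill, planer, lathe, and welder with total output 43.

43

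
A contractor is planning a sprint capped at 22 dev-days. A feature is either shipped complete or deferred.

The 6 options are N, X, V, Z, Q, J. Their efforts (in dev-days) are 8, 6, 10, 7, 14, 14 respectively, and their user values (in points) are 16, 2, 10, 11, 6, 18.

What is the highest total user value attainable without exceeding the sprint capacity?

34

Allowing fractional choices, the relaxed optimum would be about 36.0, but features are indivisible.
N + X + Z: effort 8 + 6 + 7 = 21 ≤ 22, user value 16 + 2 + 11 = 29.
Z + J: effort 7 + 14 = 21 ≤ 22, user value 11 + 18 = 29.
N + J: effort 8 + 14 = 22 ≤ 22, user value 16 + 18 = 34.
Best is N and J with total user value 34.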